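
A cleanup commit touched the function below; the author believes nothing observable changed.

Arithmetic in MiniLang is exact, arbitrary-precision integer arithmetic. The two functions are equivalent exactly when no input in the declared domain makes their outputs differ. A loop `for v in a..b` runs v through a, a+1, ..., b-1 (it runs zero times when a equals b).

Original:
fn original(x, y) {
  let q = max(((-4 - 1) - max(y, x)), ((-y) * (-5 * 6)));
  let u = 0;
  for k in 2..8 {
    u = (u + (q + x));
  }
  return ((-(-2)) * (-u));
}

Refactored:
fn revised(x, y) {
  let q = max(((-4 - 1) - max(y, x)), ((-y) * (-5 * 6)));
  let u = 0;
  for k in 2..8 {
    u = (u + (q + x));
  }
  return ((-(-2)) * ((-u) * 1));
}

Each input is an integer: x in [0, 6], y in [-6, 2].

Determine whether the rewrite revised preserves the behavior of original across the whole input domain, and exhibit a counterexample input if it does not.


Equivalent — the differences include arithmetic usage differs, plus constant usage differs, yet no declared input distinguishes the two.
Tracing x=2, y=-3: original: q=-7, then u=0, then (k=2), then u=-5, then (k=3), then u=-10, then (k=4), then u=-15, then (k=5), then u=-20, then (k=6), then u=-25, then (k=7), then u=-30, then returns 60 | revised: q=-7, then u=0, then (k=2), then u=-5, then (k=3), then u=-10, then (k=4), then u=-15, then (k=5), then u=-20, then (k=6), then u=-25, then (k=7), then u=-30, then returns 60 — matching result 60.
An exhaustive pass over the 63 declared inputs shows identical outputs.
verdict: equivalent


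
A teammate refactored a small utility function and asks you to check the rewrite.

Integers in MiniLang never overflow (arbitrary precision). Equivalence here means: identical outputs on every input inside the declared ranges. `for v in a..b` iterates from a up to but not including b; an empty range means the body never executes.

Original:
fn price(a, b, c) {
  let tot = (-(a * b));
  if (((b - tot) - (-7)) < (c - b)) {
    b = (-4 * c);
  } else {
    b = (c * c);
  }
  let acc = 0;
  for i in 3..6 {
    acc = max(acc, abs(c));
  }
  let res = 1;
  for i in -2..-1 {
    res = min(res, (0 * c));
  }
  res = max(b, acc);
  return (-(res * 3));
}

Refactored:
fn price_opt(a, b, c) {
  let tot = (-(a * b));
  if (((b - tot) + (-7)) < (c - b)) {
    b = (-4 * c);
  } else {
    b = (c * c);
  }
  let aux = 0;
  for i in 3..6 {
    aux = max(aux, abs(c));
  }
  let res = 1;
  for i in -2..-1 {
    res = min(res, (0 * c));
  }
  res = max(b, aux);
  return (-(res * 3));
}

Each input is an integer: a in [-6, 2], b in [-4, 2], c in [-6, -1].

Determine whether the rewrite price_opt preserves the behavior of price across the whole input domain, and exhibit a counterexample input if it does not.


These are not equivalent — on a=-6, b=-1, c=-2 the outputs split (-12 vs -24).
price: tot becomes -6; next (((b - tot) - (-7)) < (c - b)) evaluates to false; next b becomes 4; next acc becomes 0; next at i=3:; next acc becomes 2; next at i=4:; next acc becomes 2; next at i=5:; next acc becomes 2; next res becomes 1; next at i=-2:; next res becomes 0; next res becomes 4; next final value -12
price_opt: tot becomes -6; next (((b - tot) + (-7)) < (c - b)) evaluates to true; next b becomes 8; next aux becomes 0; next at i=3:; next aux becomes 2; next at i=4:; next aux becomes 2; next at i=5:; next aux becomes 2; next res becomes 1; next at i=-2:; next res becomes 0; next res becomes 8; next final value -24
verdict: not equivalent; witness: a=-6, b=-1, c=-2


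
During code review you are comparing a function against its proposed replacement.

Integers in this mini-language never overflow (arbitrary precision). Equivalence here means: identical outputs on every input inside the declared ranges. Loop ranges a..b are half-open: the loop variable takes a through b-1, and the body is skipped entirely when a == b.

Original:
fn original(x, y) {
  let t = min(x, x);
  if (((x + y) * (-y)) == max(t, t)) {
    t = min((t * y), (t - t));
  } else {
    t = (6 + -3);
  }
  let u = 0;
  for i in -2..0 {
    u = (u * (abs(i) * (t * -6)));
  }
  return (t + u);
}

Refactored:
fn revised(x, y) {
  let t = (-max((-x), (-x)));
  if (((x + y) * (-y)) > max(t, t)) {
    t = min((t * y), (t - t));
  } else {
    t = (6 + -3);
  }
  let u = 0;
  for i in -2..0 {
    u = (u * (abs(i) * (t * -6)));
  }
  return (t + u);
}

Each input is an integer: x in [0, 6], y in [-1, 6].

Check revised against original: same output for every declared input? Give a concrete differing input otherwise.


Not equivalent: x=0, y=0 separates them (0 vs 3).
original: t becomes 0; next (((x + y) * (-y)) == max(t, t)) evaluates to true; next t becomes 0; next u becomes 0; next at i=-2:; next u becomes 0; next at i=-1:; next u becomes 0; next final value 0
revised: t becomes 0; next (((x + y) * (-y)) > max(t, t)) evaluates to false; next t becomes 3; next u becomes 0; next at i=-2:; next u becomes 0; next at i=-1:; next u becomes 0; next final value 3
verdict: not equivalent; witness: x=0, y=0


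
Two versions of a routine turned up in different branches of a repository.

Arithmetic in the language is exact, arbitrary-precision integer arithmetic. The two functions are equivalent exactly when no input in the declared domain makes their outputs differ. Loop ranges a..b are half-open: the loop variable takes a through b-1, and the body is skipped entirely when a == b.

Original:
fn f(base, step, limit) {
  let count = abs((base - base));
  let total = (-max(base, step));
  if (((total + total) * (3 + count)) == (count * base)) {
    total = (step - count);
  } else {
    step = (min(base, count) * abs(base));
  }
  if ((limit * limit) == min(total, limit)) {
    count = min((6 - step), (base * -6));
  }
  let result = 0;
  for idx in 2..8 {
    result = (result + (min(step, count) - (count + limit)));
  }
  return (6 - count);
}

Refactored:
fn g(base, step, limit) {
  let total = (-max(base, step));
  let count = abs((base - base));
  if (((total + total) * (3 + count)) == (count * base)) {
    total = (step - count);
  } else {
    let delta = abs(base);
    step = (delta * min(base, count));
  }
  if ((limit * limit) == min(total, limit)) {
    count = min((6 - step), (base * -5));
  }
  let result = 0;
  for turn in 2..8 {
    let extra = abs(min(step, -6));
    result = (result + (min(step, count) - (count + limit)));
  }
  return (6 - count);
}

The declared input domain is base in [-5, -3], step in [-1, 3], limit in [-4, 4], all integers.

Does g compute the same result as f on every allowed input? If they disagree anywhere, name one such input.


These are not equivalent — on base=-5, step=-1, limit=0 the outputs split (-24 vs -19).
f: count := 0 | total := 1 | (((total + total) * (3 + count)) == (count * base)): false | step := -25 | ((limit * limit) == min(total, limit)): true | count := 30 | result := 0 | iter idx=2: | result := -55 | iter idx=3: | result := -110 | iter idx=4: | result := -165 | iter idx=5: | result := -220 | iter idx=6: | result := -275 | iter idx=7: | result := -330 | result -24
g: total := 1 | count := 0 | (((total + total) * (3 + count)) == (count * base)): false | delta := 5 | step := -25 | ((limit * limit) == min(total, limit)): true | count := 25 | result := 0 | iter turn=2: | extra := 25 | result := -50 | iter turn=3: | extra := 25 | result := -100 | iter turn=4: | extra := 25 | result := -150 | iter turn=5: | extra := 25 | result := -200 | iter turn=6: | extra := 25 | result := -250 | iter turn=7: | extra := 25 | result := -300 | result -19
verdict: not equivalent; witness: base=-5, step=-1, limit=0


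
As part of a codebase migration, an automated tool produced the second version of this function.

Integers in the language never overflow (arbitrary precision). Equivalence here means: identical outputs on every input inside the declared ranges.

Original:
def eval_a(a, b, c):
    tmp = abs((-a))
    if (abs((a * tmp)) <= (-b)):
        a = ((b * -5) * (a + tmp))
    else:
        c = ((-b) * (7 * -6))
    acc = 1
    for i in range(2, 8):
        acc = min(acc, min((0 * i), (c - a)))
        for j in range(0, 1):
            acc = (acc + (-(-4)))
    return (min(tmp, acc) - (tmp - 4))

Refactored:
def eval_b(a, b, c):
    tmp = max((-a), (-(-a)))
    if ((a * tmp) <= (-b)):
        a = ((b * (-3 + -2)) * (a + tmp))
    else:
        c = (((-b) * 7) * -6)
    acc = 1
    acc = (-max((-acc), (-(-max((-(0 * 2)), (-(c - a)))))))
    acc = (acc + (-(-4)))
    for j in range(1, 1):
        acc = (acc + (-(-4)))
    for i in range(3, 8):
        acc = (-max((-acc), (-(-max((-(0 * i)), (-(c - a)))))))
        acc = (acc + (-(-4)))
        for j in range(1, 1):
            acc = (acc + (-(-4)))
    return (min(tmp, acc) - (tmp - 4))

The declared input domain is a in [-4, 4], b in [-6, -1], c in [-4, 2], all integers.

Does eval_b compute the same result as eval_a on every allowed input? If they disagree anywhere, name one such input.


Consider the input a=-4, b=-6, c=-4.
eval_a: tmp=4, then (abs((a * tmp)) <= (-b)) is false, then c=-252, then acc=1, then (i=2), then acc=-248, then (j=0), then acc=-244, then (i=3), then acc=-248, then (j=0), then acc=-244, then (i=4), then acc=-248, then (j=0), then acc=-244, then (i=5), then acc=-248, then (j=0), then acc=-244, then (i=6), then acc=-248, then (j=0), then acc=-244, then (i=7), then acc=-248, then (j=0), then acc=-244, then returns -244
eval_b: tmp=4, then ((a * tmp) <= (-b)) is true, then a=0, then acc=1, then acc=-4, then acc=0, then the loop over j runs zero times, then (i=3), then acc=-4, then acc=0, then the loop over j runs zero times, then (i=4), then acc=-4, then acc=0, then the loop over j runs zero times, then (i=5), then acc=-4, then acc=0, then the loop over j runs zero times, then (i=6), then acc=-4, then acc=0, then the loop over j runs zero times, then (i=7), then acc=-4, then acc=0, then the loop over j runs zero times, then returns 0
-244 vs 0 — the two versions disagree here.
verdict: not equivalent; witness: a=-4, b=-6, c=-4


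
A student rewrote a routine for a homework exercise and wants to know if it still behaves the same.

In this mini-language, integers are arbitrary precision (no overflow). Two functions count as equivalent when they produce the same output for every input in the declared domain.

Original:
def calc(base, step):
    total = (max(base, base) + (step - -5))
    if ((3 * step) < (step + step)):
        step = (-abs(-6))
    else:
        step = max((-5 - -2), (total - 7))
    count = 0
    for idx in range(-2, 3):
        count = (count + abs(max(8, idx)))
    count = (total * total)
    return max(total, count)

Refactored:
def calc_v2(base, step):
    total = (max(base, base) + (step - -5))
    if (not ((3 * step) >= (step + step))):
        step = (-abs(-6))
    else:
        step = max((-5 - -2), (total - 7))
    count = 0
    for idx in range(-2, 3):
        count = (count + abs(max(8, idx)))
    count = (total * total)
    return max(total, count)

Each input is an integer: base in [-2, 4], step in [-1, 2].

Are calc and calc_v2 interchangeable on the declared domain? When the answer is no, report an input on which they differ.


Reading the diff, among the changes: boolean connective usage differs, comparison usage differs.
Spot check at base=4, step=0 — calc: total=9, then ((3 * step) < (step + step)) is false, then step=2, then count=0, then (idx=-2), then count=8, then (idx=-1), then count=16, then (idx=0), then count=24, then (idx=1), then count=32, then (idx=2), then count=40, then count=81, then returns 81. calc_v2: total=9, then (not ((3 * step) >= (step + step))) is false, then step=2, then count=0, then (idx=-2), then count=8, then (idx=-1), then count=16, then (idx=0), then count=24, then (idx=1), then count=32, then (idx=2), then count=40, then count=81, then returns 81. Both give 81.
Every one of the 28 inputs gives matching results.
verdict: equivalent


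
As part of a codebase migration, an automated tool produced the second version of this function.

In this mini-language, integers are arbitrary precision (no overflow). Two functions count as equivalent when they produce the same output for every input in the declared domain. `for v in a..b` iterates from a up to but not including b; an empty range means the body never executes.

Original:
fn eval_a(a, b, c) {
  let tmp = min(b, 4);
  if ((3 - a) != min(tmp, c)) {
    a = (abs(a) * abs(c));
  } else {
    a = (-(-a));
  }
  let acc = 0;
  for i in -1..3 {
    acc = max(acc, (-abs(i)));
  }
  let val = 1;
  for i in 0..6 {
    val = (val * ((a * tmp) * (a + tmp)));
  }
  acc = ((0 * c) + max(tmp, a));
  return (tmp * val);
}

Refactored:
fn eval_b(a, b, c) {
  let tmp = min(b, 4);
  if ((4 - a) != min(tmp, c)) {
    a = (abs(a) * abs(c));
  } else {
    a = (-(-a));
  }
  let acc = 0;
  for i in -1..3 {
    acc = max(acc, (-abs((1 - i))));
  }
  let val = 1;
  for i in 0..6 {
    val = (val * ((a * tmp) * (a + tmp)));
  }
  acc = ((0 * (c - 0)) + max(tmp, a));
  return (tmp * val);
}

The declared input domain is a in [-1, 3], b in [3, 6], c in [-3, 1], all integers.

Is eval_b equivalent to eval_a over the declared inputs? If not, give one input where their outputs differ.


There is a counterexample at a=3, b=3, c=0: 74384733888 on one side, 0 on the other.
eval_a: tmp=3, then ((3 - a) != min(tmp, c)) is false, then a=3, then acc=0, then (i=-1), then acc=0, then (i=0), then acc=0, then (i=1), then acc=0, then (i=2), then acc=0, then val=1, then (i=0), then val=54, then (i=1), then val=2916, then (i=2), then val=157464, then (i=3), then val=8503056, then (i=4), then val=459165024, then (i=5), then val=24794911296, then acc=3, then returns 74384733888
eval_b: tmp=3, then ((4 - a) != min(tmp, c)) is true, then a=0, then acc=0, then (i=-1), then acc=0, then (i=0), then acc=0, then (i=1), then acc=0, then (i=2), then acc=0, then val=1, then (i=0), then val=0, then (i=1), then val=0, then (i=2), then val=0, then (i=3), then val=0, then (i=4), then val=0, then (i=5), then val=0, then acc=3, then returns 0
verdict: not equivalent; witness: a=3, b=3, c=0


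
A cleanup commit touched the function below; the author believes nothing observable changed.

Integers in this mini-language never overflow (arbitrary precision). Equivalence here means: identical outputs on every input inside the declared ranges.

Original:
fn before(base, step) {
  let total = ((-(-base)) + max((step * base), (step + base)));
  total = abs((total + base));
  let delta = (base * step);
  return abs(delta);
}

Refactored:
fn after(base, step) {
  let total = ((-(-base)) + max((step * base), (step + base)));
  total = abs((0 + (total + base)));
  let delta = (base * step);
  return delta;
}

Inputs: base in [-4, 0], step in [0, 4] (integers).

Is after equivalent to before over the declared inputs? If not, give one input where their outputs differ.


On input base=-4, step=1, before returns 4 while after returns -4.
verdict: not equivalent; witness: base=-4, step=1


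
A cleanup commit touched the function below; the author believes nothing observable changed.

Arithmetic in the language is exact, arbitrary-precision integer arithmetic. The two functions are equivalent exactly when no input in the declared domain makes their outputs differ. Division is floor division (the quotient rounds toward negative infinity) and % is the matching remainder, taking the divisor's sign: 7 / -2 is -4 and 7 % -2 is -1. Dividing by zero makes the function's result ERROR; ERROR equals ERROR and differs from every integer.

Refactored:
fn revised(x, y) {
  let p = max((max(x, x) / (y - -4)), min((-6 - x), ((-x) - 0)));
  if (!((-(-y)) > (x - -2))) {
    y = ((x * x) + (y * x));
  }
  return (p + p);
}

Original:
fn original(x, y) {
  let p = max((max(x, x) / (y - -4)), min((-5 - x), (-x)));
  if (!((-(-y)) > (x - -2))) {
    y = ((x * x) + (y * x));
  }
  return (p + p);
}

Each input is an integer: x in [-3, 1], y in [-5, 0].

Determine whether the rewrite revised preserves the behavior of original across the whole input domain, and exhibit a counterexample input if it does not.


Try x=-3, y=-3.
original: p = -2; (!((-(-y)) > (x - -2))) -> true; y = 18; return -4
revised: p = -3; (!((-(-y)) > (x - -2))) -> true; y = 18; return -6
-4 != -6, so the rewrite changes behavior.
verdict: not equivalent; witness: x=-3, y=-3


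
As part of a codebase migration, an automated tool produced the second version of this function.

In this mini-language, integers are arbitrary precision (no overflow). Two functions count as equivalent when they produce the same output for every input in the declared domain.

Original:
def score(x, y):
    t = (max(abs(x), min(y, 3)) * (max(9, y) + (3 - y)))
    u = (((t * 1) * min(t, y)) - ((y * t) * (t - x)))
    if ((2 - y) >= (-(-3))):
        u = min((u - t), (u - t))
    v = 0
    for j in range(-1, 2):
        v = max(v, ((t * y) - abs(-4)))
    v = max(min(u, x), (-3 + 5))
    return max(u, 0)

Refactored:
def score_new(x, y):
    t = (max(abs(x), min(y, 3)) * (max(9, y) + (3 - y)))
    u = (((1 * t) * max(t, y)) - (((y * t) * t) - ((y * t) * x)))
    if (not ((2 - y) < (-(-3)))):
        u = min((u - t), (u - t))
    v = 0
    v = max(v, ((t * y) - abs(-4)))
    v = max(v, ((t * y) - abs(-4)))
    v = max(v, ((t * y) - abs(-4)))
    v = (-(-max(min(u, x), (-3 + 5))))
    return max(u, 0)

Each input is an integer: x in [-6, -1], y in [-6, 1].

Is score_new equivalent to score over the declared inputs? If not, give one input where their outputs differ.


Evaluate both at x=-6, y=-6.
score: t=108, then u=73224, then ((2 - y) >= (-(-3))) is true, then u=73116, then v=0, then (j=-1), then v=0, then (j=0), then v=0, then (j=1), then v=0, then v=2, then returns 73116
score_new: t=108, then u=85536, then (not ((2 - y) < (-(-3)))) is true, then u=85428, then v=0, then v=0, then v=0, then v=0, then v=2, then returns 85428
73116 and 85428 differ, so these are not the same function on this domain.
verdict: not equivalent; witness: x=-6, y=-6


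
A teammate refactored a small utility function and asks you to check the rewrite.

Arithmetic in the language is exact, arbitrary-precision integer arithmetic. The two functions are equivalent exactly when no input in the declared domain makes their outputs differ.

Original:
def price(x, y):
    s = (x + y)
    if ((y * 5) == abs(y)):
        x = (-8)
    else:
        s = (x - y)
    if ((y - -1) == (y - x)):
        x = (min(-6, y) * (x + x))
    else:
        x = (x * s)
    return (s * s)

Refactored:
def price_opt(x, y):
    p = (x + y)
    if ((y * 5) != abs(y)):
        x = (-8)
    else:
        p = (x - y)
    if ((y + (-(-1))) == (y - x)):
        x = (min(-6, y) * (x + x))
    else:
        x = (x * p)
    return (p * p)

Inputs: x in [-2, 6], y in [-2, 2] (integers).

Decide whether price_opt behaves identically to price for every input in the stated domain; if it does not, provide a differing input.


Consider the input x=-2, y=-2.
price: s=-4, then ((y * 5) == abs(y)) is false, then s=0, then ((y - -1) == (y - x)) is false, then x=0, then returns 0
price_opt: p=-4, then ((y * 5) != abs(y)) is true, then x=-8, then ((y + (-(-1))) == (y - x)) is false, then x=32, then returns 16
0 against 16: the behavior changed.
verdict: not equivalent; witness: x=-2, y=-2


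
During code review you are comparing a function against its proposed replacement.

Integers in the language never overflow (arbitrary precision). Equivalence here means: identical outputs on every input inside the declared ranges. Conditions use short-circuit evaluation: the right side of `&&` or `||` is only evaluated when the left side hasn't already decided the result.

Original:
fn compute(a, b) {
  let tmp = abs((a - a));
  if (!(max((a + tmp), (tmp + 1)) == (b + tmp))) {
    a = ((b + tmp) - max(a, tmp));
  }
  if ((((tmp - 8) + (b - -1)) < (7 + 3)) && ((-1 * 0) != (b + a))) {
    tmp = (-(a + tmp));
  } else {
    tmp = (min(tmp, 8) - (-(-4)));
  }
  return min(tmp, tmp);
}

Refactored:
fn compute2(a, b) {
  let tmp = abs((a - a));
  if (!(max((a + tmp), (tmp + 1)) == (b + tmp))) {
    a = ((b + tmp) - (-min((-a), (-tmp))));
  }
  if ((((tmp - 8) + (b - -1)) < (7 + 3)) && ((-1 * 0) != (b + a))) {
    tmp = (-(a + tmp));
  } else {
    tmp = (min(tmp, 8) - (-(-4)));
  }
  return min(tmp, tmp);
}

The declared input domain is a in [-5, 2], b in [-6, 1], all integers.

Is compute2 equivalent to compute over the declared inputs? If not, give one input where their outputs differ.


Changes here: min/max/abs usage differs; the full 64-point sweep finds no disagreement.
verdict: equivalent


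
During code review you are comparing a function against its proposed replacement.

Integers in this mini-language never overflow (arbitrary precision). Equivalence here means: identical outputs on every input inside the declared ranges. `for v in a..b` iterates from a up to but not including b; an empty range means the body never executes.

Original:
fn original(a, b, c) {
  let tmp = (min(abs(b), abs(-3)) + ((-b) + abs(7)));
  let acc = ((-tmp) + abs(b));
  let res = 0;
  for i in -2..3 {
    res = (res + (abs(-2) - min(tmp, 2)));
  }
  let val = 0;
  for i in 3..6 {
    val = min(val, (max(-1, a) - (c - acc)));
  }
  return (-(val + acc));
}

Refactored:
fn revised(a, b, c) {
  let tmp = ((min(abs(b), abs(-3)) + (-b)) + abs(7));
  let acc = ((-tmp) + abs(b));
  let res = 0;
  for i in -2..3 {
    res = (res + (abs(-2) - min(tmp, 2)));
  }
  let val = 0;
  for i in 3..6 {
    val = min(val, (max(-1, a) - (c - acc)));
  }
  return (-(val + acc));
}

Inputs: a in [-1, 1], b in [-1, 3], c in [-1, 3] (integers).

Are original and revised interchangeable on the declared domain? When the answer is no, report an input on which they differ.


Behavior is preserved: although same computation, different form, the outputs never diverge.
As a probe, take a=-1, b=2, c=0: original runs tmp becomes 7; next acc becomes -5; next res becomes 0; next at i=-2:; next res becomes 0; next at i=-1:; next res becomes 0; next at i=0:; next res becomes 0; next at i=1:; next res becomes 0; next at i=2:; next res becomes 0; next val becomes 0; next at i=3:; next val becomes -6; next at i=4:; next val becomes -6; next at i=5:; next val becomes -6; next final value 11; revised runs tmp becomes 7; next acc becomes -5; next res becomes 0; next at i=-2:; next res becomes 0; next at i=-1:; next res becomes 0; next at i=0:; next res becomes 0; next at i=1:; next res becomes 0; next at i=2:; next res becomes 0; next val becomes 0; next at i=3:; next val becomes -6; next at i=4:; next val becomes -6; next at i=5:; next val becomes -6; next final value 11; both end at 11.
Sweeping the whole domain (75 inputs) finds no disagreement.
verdict: equivalent


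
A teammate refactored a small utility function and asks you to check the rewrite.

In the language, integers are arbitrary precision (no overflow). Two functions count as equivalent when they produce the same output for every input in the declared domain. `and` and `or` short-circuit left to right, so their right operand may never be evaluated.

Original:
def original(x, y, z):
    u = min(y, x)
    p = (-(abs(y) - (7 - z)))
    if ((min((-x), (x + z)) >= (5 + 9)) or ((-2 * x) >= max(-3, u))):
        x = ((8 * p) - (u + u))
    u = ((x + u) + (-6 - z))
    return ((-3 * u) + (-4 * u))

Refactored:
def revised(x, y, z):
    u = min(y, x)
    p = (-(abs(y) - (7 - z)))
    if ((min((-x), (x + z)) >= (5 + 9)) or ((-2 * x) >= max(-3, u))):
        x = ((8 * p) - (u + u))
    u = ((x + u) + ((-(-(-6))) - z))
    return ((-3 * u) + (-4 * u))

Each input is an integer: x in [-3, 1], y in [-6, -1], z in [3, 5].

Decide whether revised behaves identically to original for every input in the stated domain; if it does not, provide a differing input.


This is a faithful refactor — same computation, different form, but the computed results match everywhere.
One worked example (x=0, y=-4, z=5) — original: u := -4 | p := -2 | ((min((-x), (x + z)) >= (5 + 9)) or ((-2 * x) >= max(-3, u))): true | x := -8 | u := -23 | result 161; revised: u := -4 | p := -2 | ((min((-x), (x + z)) >= (5 + 9)) or ((-2 * x) >= max(-3, u))): true | x := -8 | u := -23 | result 161; agreement on 161.
Every one of the 90 inputs gives matching results.
verdict: equivalent


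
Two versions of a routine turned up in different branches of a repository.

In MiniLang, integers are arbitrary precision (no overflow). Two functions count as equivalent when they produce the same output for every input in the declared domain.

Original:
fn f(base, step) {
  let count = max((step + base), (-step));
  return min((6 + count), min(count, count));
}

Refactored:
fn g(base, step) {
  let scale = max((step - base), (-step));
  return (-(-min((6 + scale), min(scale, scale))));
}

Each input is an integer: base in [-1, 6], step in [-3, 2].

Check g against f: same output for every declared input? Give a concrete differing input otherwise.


Consider the input base=-1, step=0.
f: count = 0; return 0
g: scale = 1; return 1
0 != 1, so the rewrite changes behavior.
verdict: not equivalent; witness: base=-1, step=0


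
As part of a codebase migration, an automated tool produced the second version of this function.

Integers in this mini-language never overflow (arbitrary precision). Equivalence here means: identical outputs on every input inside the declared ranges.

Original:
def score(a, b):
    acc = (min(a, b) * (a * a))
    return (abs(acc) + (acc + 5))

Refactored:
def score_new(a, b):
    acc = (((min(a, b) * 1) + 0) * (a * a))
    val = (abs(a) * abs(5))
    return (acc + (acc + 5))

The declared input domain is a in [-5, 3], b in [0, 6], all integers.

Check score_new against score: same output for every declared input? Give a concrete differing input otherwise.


These are not equivalent — on a=-5, b=0 the outputs split (5 vs -245).
score: acc=-125, then returns 5
score_new: acc=-125, then val=25, then returns -245
verdict: not equivalent; witness: a=-5, b=0


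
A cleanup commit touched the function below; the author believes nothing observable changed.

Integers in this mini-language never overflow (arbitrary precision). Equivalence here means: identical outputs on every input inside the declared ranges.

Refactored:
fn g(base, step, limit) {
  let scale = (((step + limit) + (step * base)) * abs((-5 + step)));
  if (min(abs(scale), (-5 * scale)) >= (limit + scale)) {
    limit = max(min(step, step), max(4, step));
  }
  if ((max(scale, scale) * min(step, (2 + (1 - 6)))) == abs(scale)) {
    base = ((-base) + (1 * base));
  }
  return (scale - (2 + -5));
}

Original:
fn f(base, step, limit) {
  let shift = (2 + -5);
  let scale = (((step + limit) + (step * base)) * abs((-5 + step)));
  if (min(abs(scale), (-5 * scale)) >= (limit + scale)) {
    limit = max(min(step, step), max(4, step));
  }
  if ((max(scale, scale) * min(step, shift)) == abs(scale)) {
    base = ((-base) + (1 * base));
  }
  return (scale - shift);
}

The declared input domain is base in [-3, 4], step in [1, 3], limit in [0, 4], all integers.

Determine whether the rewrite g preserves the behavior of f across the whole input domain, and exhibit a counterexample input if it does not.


Side by side, the visible changes include: local variable names differ; also constant usage differs; also arithmetic usage differs; also statement counts differ.
Tracing base=1, step=2, limit=2: f: shift = -3; scale = 18; (min(abs(scale), (-5 * scale)) >= (limit + scale)) -> false; ((max(scale, scale) * min(step, shift)) == abs(scale)) -> false; return 21 | g: scale = 18; (min(abs(scale), (-5 * scale)) >= (limit + scale)) -> false; ((max(scale, scale) * min(step, (2 + (1 - 6)))) == abs(scale)) -> false; return 21 — matching result 21.
An exhaustive pass over the 120 declared inputs shows identical outputs.
verdict: equivalent


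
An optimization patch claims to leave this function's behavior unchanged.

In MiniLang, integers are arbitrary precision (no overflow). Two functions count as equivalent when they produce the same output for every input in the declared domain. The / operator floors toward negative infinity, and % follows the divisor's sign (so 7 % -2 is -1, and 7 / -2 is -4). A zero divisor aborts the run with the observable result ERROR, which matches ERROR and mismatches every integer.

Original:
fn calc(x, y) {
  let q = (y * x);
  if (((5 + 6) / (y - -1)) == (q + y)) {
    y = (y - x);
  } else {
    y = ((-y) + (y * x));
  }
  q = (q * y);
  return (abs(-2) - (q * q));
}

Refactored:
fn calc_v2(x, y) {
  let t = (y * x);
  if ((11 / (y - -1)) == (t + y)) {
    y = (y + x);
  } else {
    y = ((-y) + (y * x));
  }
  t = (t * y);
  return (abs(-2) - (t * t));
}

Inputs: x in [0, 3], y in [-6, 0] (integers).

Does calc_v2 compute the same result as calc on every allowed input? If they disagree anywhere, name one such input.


These are not equivalent — on x=1, y=-3 the outputs split (-142 vs -34).
calc: q := -3 | (((5 + 6) / (y - -1)) == (q + y)): true | y := -4 | q := 12 | result -142
calc_v2: t := -3 | ((11 / (y - -1)) == (t + y)): true | y := -2 | t := 6 | result -34
verdict: not equivalent; witness: x=1, y=-3


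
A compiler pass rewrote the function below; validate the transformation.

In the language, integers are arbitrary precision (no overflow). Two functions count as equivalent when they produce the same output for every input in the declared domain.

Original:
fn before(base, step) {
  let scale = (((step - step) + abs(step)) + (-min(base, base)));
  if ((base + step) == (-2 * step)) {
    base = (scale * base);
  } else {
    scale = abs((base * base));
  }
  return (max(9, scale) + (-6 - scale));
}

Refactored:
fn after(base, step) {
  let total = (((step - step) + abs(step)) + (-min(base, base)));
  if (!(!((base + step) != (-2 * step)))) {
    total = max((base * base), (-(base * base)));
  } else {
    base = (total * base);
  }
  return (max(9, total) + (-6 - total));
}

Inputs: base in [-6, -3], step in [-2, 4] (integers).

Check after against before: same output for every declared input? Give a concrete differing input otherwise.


Equivalent — the differences include local variable names differ, plus boolean connective usage differs, plus arithmetic usage differs, plus min/max/abs usage differs, plus comparison usage differs, yet no declared input distinguishes the two.
One worked example (base=-4, step=4) — before: scale becomes 8; next ((base + step) == (-2 * step)) evaluates to false; next scale becomes 16; next final value -6; after: total becomes 8; next (!(!((base + step) != (-2 * step)))) evaluates to true; next total becomes 16; next final value -6; agreement on -6.
Sweeping the whole domain (28 inputs) finds no disagreement.
verdict: equivalent


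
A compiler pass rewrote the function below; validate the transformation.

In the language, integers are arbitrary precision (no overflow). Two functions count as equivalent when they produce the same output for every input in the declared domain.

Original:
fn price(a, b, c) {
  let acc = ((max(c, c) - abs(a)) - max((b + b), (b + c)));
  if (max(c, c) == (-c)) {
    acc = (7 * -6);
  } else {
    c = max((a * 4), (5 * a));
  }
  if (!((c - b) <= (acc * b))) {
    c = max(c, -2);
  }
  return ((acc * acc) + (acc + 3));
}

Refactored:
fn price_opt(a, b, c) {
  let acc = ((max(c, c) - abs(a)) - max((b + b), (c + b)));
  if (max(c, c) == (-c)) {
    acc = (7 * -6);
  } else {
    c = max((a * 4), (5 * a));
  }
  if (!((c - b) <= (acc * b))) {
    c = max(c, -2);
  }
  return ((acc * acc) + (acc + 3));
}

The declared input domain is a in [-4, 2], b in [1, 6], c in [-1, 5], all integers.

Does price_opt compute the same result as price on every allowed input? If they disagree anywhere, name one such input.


Side by side, the visible changes include: same computation, different form.
One worked example (a=1, b=6, c=1) — price: acc := -12 | (max(c, c) == (-c)): false | c := 5 | (!((c - b) <= (acc * b))): true | c := 5 | result 135; price_opt: acc := -12 | (max(c, c) == (-c)): false | c := 5 | (!((c - b) <= (acc * b))): true | c := 5 | result 135; agreement on 135.
An exhaustive pass over the 294 declared inputs shows identical outputs.
verdict: equivalent


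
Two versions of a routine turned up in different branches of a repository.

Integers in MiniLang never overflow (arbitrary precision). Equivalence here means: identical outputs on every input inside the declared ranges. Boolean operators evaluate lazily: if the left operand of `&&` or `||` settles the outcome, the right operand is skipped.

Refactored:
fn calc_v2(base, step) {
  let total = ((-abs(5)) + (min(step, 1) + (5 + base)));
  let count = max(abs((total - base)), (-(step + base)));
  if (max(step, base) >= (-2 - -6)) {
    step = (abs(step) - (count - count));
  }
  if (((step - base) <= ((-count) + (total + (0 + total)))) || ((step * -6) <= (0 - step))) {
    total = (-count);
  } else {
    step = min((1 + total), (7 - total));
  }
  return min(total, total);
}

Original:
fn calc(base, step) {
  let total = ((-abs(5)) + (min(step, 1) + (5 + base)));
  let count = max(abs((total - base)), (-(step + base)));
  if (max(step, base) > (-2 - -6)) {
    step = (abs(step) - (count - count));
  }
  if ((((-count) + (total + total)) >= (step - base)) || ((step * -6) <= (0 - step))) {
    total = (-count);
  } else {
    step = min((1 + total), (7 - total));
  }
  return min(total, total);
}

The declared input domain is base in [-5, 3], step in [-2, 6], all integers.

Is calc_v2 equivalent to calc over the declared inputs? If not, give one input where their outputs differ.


The suspicious edit (`(max(step, base) > (-2 - -6))` became `(max(step, base) >= (-2 - -6))`) never changes the result for any input inside the declared domain.
Tracing base=2, step=1: calc: total becomes 3; next count becomes 1; next (max(step, base) > (-2 - -6)) evaluates to false; next ((((-count) + (total + total)) >= (step - base)) || ((step * -6) <= (0 - step))) evaluates to true; next total becomes -1; next final value -1 | calc_v2: total becomes 3; next count becomes 1; next (max(step, base) >= (-2 - -6)) evaluates to false; next (((step - base) <= ((-count) + (total + (0 + total)))) || ((step * -6) <= (0 - step))) evaluates to true; next total becomes -1; next final value -1 — matching result -1.
Checked all 81 inputs in the declared domain: the outputs agree on every one.
verdict: equivalent


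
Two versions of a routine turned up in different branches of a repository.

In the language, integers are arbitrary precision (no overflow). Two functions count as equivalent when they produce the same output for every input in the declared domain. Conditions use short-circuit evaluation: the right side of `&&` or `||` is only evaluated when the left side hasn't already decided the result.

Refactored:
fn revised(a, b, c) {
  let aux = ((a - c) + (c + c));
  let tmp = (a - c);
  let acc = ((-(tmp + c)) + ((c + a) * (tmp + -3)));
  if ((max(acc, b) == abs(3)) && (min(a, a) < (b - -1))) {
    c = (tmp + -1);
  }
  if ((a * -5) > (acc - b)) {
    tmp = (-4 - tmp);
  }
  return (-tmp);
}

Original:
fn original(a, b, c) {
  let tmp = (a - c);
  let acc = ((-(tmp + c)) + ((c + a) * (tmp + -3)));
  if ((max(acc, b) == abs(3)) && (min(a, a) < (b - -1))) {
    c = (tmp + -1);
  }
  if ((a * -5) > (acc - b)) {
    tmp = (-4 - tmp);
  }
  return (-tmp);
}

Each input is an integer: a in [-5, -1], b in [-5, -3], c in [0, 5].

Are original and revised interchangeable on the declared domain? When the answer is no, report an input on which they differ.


Differences: arithmetic usage differs, plus statement counts differ, plus local variable names differ — yet all 90 inputs agree.
verdict: equivalent


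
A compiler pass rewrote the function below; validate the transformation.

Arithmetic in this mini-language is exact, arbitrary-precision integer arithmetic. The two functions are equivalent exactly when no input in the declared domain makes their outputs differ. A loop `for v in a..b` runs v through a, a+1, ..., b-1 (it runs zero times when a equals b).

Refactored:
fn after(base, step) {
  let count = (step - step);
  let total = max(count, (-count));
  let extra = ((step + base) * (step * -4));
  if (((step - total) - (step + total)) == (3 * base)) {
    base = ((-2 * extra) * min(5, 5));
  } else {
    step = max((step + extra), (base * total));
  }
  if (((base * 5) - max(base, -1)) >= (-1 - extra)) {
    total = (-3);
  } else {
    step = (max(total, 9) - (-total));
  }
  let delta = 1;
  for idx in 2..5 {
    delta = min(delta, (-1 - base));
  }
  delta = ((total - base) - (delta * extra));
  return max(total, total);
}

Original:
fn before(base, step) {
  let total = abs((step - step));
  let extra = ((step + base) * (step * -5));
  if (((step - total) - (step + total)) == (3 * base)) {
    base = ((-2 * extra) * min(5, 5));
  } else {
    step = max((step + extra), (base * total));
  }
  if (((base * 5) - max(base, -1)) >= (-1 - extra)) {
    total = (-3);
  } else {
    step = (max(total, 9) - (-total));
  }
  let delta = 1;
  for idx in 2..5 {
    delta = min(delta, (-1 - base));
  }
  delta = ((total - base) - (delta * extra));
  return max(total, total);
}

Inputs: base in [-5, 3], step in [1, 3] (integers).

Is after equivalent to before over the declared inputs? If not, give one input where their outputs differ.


These are not equivalent — on base=-4, step=2 the outputs split (-3 vs 0).
before: total := 0 | extra := 20 | (((step - total) - (step + total)) == (3 * base)): false | step := 22 | (((base * 5) - max(base, -1)) >= (-1 - extra)): true | total := -3 | delta := 1 | iter idx=2: | delta := 1 | iter idx=3: | delta := 1 | iter idx=4: | delta := 1 | delta := -19 | result -3
after: count := 0 | total := 0 | extra := 16 | (((step - total) - (step + total)) == (3 * base)): false | step := 18 | (((base * 5) - max(base, -1)) >= (-1 - extra)): false | step := 9 | delta := 1 | iter idx=2: | delta := 1 | iter idx=3: | delta := 1 | iter idx=4: | delta := 1 | delta := -12 | result 0
verdict: not equivalent; witness: base=-4, step=2


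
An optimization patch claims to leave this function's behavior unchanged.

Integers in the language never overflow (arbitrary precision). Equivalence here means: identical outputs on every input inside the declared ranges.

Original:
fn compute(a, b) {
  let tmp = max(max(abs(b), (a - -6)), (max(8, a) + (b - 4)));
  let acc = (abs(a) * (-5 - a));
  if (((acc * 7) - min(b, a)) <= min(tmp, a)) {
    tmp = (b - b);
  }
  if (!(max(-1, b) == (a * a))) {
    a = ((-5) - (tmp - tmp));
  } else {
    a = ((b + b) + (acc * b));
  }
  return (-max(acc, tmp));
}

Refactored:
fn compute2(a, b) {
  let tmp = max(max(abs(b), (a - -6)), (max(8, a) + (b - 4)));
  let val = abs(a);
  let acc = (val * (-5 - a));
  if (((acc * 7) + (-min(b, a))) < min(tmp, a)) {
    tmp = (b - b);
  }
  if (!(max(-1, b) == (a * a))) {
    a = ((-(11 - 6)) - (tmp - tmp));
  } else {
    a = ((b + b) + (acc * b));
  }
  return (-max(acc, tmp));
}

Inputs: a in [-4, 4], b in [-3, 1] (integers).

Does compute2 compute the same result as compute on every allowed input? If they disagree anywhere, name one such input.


At a=0, b=0: compute gives 0, compute2 gives -6.
verdict: not equivalent; witness: a=0, b=0


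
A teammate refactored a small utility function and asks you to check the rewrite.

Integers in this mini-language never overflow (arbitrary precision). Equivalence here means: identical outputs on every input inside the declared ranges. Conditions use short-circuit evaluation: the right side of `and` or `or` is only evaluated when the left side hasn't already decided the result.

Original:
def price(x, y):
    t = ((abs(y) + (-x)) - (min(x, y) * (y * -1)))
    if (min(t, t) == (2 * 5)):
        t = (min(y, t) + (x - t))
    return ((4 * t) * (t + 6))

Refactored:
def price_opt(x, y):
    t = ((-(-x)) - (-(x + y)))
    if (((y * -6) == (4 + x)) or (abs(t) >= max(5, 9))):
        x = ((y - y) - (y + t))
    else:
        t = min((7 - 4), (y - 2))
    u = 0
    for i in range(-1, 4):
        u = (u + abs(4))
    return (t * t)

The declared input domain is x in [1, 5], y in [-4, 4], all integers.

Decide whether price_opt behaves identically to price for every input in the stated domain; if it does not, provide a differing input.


Not equivalent: x=1, y=-4 separates them (1900 vs 36).
price: t := 19 | (min(t, t) == (2 * 5)): false | result 1900
price_opt: t := -2 | (((y * -6) == (4 + x)) or (abs(t) >= max(5, 9))): false | t := -6 | u := 0 | iter i=-1: | u := 4 | iter i=0: | u := 8 | iter i=1: | u := 12 | iter i=2: | u := 16 | iter i=3: | u := 20 | result 36
verdict: not equivalent; witness: x=1, y=-4
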